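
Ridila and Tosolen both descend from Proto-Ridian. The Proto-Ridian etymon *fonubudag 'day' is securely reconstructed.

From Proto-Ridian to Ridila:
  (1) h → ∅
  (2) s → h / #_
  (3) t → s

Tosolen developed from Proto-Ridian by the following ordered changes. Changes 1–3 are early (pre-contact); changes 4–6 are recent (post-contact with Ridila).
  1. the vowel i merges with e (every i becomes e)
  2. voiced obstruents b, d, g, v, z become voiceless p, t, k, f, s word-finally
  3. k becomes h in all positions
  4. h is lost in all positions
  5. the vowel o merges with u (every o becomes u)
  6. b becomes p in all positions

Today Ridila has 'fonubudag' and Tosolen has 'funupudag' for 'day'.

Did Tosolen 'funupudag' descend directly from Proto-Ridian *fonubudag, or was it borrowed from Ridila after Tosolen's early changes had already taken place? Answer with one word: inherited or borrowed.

If inherited, *fonubudag would pass through all of Tosolen's changes:
Tosolen: start from *fonubudag.
  rule 1: no change — fonubudag
  rule 2 (final devoicing): fonubudag → fonubudak
  rule 3 (unconditioned shift): fonubudak → fonubudah
  rule 4 (h-loss): fonubudah → fonubuda
  rule 5 (vowel merger): fonubuda → funubuda
  rule 6 (unconditioned shift): funubuda → funupuda
  ⇒ Tosolen funupuda
If borrowed from Ridila 'fonubudag' after the early changes, it would undergo only the recent ones:
  rule 4 (h-loss): no change (fonubudag)
  rule 5 (vowel merger): fonubudag → funubudag
  rule 6 (unconditioned shift): funubudag → funupudag
  ⇒ as a loan: funupudag
Tosolen 'funupudag' matches the loan outcome 'funupudag', not the inherited 'funupuda' — it skipped the early Tosolen changes, so it was borrowed from Ridila.

borrowed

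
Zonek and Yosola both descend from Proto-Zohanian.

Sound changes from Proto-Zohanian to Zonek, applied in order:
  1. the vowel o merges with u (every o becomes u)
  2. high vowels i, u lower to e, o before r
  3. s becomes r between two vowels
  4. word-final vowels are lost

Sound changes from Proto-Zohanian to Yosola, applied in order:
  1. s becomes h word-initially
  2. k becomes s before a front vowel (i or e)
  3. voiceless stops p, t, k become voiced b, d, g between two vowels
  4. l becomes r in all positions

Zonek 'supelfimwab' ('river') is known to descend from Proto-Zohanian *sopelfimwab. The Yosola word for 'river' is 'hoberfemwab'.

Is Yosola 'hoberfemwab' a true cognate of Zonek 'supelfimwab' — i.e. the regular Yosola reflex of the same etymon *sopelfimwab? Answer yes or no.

Derive the expected Yosola reflex of *sopelfimwab:
Yosola: *sopelfimwab > hopelfimwab > hobelfimwab > hoberfimwab  (by debuccalisation, intervocalic voicing, unconditioned shift)
The regular Yosola reflex would be 'hoberfimwab', but the attested form is 'hoberfemwab'. The correspondence is irregular, so they are not cognates (the Yosola form has a different source).

no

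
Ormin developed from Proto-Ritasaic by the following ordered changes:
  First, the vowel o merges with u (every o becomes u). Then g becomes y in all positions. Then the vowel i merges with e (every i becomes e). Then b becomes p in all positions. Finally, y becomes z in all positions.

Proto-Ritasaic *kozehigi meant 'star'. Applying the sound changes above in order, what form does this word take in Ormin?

kuzeheze

Ormin: *kozehigi
  kozehigi → kuzehigi   [vowel merger]
  kuzehigi → kuzehiyi   [unconditioned shift]
  kuzehiyi → kuzeheye   [vowel merger]
  kuzeheye (rule 4 does not apply)
  kuzeheye → kuzeheze   [unconditioned shift]
  giving Ormin kuzeheze.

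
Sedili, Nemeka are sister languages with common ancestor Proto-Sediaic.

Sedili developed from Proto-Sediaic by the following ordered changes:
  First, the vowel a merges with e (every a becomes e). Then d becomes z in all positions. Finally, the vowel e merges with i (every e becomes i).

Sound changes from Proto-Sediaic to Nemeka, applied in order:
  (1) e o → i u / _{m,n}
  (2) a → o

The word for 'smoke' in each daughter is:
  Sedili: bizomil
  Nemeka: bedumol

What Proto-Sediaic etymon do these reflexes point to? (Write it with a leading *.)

Position 6: Sedili has i, Nemeka has o. Taking the neighbouring segments as reconstructed: Sedili i could go back to *a or *e or *i; Nemeka o could go back to *a or *o — the one source consistent with every daughter is *a.
Position 2: Sedili has i, Nemeka has e. Nemeka preserves e here (none of its changes turn any other segment into e), so the proto-segment is *e.
Verify the candidate proto-form against each daughter:
Sedili: start from *bedomal.
  rule 1 (vowel merger): bedomal → bedomel
  rule 2 (unconditioned shift): bedomel → bezomel
  rule 3 (vowel merger): bezomel → bizomil
  ⇒ Sedili bizomil
Nemeka: *bedomal > bedumal > bedumol  (by pre-nasal raising, vowel merger)
No other proto-form is consistent with every reflex, so the reconstruction is *bedomal.

*bedomal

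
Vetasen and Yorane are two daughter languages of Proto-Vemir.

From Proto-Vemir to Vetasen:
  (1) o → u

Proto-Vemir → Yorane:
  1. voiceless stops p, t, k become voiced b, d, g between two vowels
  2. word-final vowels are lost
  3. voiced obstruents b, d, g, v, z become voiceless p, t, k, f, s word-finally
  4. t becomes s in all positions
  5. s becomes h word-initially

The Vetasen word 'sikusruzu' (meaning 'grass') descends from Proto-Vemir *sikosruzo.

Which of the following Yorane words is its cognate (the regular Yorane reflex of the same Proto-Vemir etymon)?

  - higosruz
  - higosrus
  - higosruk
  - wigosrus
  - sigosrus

Yorane: *sikosruzo
  sikosruzo → sigosruzo   [intervocalic voicing]
  sigosruzo → sigosruz   [apocope]
  sigosruz → sigosrus   [final devoicing]
  sigosrus (rule 4 does not apply)
  sigosrus → higosrus   [debuccalisation]
  giving Yorane higosrus.
Only 'higosrus' matches the regular Yorane development of *sikosruzo.

higosrus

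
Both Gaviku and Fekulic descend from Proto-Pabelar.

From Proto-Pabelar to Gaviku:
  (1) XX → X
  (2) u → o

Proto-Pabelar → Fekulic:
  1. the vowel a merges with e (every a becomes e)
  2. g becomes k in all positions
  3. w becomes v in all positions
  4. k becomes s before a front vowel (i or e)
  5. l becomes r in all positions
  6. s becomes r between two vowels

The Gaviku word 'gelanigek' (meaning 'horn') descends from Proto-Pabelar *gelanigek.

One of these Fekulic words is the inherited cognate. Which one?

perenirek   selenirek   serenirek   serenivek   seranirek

serenirek

Fekulic: start from *gelanigek.
  rule 1 (vowel merger): gelanigek → gelenigek
  rule 2 (unconditioned shift): gelenigek → kelenikek
  rule 3: no change — kelenikek
  rule 4 (palatalisation): kelenikek → selenisek
  rule 5 (unconditioned shift): selenisek → serenisek
  rule 6 (rhotacism): serenisek → serenirek
  ⇒ Fekulic serenirek
Only 'serenirek' matches the regular Fekulic development of *gelanigek.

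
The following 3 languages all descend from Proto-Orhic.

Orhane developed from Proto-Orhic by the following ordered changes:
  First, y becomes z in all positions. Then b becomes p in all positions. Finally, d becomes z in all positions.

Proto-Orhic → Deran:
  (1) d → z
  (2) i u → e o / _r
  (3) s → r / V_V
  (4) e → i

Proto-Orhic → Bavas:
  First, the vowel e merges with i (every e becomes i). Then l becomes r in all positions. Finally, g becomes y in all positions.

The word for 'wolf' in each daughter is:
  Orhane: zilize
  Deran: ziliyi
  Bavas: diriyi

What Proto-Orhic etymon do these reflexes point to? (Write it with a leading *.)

*diliye

Position 1: Orhane has z, Deran has z, Bavas has d. Bavas preserves d here (none of its changes turn any other segment into d), so the proto-segment is *d.
Position 6: Orhane has e, Deran has i, Bavas has i. Orhane preserves e here (none of its changes turn any other segment into e), so the proto-segment is *e.
Verify the candidate proto-form against each daughter:
Orhane: *diliye
  diliye → dilize   [unconditioned shift]
  dilize (rule 2 does not apply)
  dilize → zilize   [unconditioned shift]
  giving Orhane zilize.
Deran: *diliye > ziliye > ziliyi  (by unconditioned shift, vowel merger)
Bavas: start from *diliye.
  rule 1 (vowel merger): diliye → diliyi
  rule 2 (unconditioned shift): diliyi → diriyi
  rule 3: no change — diriyi
  ⇒ Bavas diriyi
No other proto-form is consistent with every reflex, so the reconstruction is *diliye.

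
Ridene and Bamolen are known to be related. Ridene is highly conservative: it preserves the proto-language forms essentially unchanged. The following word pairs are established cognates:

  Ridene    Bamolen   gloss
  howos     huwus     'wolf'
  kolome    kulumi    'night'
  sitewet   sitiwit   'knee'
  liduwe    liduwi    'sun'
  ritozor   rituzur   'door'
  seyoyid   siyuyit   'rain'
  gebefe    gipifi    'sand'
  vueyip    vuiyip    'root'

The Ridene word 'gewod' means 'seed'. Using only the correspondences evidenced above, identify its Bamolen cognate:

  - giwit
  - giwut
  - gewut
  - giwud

sitewet ~ sitiwit, seyoyid ~ siyuyit — Ridene e corresponds to Bamolen i after a consonant, before a consonant other than r, m, n, p, b, f, v.
howos ~ huwus, kolome ~ kulumi — Ridene o corresponds to Bamolen u after a consonant, before a consonant other than r, m, n, p, b, f, v.
seyoyid ~ siyuyit — Ridene d corresponds to Bamolen t word-finally.
Applying these to Ridene 'gewod':
  gewod → giwod   (e→i after a consonant, before a consonant other than r, m, n, p, b, f, v)
  giwod → giwud   (o→u after a consonant, before a consonant other than r, m, n, p, b, f, v)
  giwud → giwut   (d→t word-finally)
So the Bamolen cognate is 'giwut'.

giwut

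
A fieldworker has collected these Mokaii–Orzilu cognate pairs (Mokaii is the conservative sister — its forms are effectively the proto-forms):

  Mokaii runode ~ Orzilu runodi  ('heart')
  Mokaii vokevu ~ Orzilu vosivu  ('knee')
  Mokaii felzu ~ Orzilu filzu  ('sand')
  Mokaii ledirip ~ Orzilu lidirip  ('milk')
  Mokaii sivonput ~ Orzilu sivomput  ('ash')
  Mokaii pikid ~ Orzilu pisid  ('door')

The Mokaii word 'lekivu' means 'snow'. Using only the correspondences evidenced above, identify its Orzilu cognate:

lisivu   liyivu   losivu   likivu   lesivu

lisivu

felzu ~ filzu, ledirip ~ lidirip — Mokaii e corresponds to Orzilu i after a consonant, before a consonant other than r, m, n, p, b, f, v.
pikid ~ pisid — Mokaii k corresponds to Orzilu s between vowels (before a front vowel).
Applying these to Mokaii 'lekivu':
  lekivu → likivu   (e→i after a consonant, before a consonant other than r, m, n, p, b, f, v)
  likivu → lisivu   (k→s between vowels (before a front vowel))
So the Orzilu cognate is 'lisivu'.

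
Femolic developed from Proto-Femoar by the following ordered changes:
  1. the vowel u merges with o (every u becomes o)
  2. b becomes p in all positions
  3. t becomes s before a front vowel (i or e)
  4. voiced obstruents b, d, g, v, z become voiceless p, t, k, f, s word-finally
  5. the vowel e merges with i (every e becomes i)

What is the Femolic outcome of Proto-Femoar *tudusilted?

todosilsit

Femolic: start from *tudusilted.
  rule 1 (vowel merger): tudusilted → todosilted
  rule 2: no change — todosilted
  rule 3 (palatalisation): todosilted → todosilsed
  rule 4 (final devoicing): todosilsed → todosilset
  rule 5 (vowel merger): todosilset → todosilsit
  ⇒ Femolic todosilsit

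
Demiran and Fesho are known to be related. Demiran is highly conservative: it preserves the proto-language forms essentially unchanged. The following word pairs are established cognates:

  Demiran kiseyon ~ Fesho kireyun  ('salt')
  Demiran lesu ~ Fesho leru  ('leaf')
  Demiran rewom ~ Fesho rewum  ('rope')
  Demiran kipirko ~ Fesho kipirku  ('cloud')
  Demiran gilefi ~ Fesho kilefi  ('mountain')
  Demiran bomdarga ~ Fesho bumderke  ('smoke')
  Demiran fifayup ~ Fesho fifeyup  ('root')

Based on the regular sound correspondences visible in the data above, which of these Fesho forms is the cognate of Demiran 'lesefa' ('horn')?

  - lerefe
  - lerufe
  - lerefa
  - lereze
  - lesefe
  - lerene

lerefe

kiseyon ~ kireyun — Demiran s corresponds to Fesho r between vowels (before a front vowel).
bomdarga ~ bumderke — Demiran a corresponds to Fesho e word-finally.
Applying these to Demiran 'lesefa':
  lesefa → lerefa   (s→r between vowels (before a front vowel))
  lerefa → lerefe   (a→e word-finally)
So the Fesho cognate is 'lerefe'.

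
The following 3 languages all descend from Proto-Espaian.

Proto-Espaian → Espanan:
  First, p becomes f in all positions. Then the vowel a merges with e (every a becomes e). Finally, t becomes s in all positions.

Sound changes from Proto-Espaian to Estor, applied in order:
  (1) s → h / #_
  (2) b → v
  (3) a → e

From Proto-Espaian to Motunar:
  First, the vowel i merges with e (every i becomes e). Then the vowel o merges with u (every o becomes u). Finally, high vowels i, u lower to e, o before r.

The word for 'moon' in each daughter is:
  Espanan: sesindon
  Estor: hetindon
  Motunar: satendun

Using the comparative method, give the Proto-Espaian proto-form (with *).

Position 7: Espanan has o, Estor has o, Motunar has u. Espanan preserves o here (none of its changes turn any other segment into o), so the proto-segment is *o.
Position 1: Espanan has s, Estor has h, Motunar has s. Motunar preserves s here (none of its changes turn any other segment into s), so the proto-segment is *s.
Position 2: Espanan has e, Estor has e, Motunar has a. Motunar preserves a here (none of its changes turn any other segment into a), so the proto-segment is *a.
Continuing position by position gives *satindon; check it forward:
Espanan: start from *satindon.
  rule 1: no change — satindon
  rule 2 (vowel merger): satindon → setindon
  rule 3 (unconditioned shift): setindon → sesindon
  ⇒ Espanan sesindon
Estor: *satindon > hatindon > hetindon  (by debuccalisation, vowel merger)
Motunar: *satindon > satendon > satendun  (by vowel merger, vowel merger)
Only *satindon yields all of Espanan sesindon, Estor hetindon, Motunar satendun.

*satindon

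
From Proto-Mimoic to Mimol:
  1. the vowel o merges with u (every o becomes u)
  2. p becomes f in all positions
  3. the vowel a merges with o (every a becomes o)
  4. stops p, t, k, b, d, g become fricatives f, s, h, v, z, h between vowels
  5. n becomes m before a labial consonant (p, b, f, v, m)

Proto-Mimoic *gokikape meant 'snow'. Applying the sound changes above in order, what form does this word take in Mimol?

Mimol: *gokikape
  gokikape → gukikape   [vowel merger]
  gukikape → gukikafe   [unconditioned shift]
  gukikafe → gukikofe   [vowel merger]
  gukikofe → guhihofe   [intervocalic lenition]
  guhihofe (rule 5 does not apply)
  giving Mimol guhihofe.

guhihofe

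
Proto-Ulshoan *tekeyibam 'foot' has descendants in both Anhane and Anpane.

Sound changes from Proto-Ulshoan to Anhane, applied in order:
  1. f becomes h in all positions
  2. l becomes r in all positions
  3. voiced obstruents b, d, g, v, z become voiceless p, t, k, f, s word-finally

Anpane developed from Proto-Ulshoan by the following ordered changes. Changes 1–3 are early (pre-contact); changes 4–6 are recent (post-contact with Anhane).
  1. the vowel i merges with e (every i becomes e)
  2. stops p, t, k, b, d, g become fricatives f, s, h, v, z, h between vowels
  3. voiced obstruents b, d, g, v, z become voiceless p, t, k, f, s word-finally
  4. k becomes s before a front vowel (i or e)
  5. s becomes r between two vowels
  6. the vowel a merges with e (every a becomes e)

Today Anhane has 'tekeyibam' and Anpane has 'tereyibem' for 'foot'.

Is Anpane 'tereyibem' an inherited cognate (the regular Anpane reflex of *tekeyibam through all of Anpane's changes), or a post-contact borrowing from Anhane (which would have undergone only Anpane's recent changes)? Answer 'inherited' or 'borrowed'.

If inherited, *tekeyibam would pass through all of Anpane's changes:
Anpane: *tekeyibam
  tekeyibam → tekeyebam   [vowel merger]
  tekeyebam → teheyevam   [intervocalic lenition]
  teheyevam (rule 3 does not apply)
  teheyevam (rule 4 does not apply)
  teheyevam (rule 5 does not apply)
  teheyevam → teheyevem   [vowel merger]
  giving Anpane teheyevem.
If borrowed from Anhane 'tekeyibam' after the early changes, it would undergo only the recent ones:
  rule 4 (palatalisation): tekeyibam → teseyibam
  rule 5 (rhotacism): teseyibam → tereyibam
  rule 6 (vowel merger): tereyibam → tereyibem
  ⇒ as a loan: tereyibem
Anpane 'tereyibem' matches the loan outcome 'tereyibem', not the inherited 'teheyevem' — it skipped the early Anpane changes, so it was borrowed from Anhane.

borrowed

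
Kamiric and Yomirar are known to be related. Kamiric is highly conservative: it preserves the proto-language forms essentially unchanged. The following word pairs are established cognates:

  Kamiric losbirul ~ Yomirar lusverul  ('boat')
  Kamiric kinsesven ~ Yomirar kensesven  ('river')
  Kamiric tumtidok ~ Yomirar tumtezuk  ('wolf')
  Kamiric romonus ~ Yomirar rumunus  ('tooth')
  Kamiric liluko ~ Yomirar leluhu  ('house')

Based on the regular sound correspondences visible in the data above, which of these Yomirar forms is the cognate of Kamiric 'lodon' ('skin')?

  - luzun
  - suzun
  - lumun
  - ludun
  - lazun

luzun

losbirul ~ lusverul, tumtidok ~ tumtezuk — Kamiric o corresponds to Yomirar u after a consonant, before a consonant other than r, m, n, p, b, f, v.
tumtidok ~ tumtezuk — Kamiric d corresponds to Yomirar z between vowels (before a back vowel).
romonus ~ rumunus — Kamiric o corresponds to Yomirar u after a consonant, before a nasal.
Applying these to Kamiric 'lodon':
  lodon → ludon   (o→u after a consonant, before a consonant other than r, m, n, p, b, f, v)
  ludon → luzon   (d→z between vowels (before a back vowel))
  luzon → luzun   (o→u after a consonant, before a nasal)
So the Yomirar cognate is 'luzun'.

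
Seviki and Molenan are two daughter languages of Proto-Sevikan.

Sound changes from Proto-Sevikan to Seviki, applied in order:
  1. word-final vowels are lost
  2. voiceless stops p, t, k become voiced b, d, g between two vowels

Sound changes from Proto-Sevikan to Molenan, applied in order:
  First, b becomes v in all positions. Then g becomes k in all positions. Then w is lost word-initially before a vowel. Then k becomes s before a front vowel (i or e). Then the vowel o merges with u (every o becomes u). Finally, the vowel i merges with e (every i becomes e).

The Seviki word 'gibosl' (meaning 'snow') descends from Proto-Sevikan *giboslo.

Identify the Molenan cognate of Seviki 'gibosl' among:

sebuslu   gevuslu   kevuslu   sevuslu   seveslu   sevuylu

sevuslu

Molenan: start from *giboslo.
  rule 1 (unconditioned shift): giboslo → givoslo
  rule 2 (unconditioned shift): givoslo → kivoslo
  rule 3: no change — kivoslo
  rule 4 (palatalisation): kivoslo → sivoslo
  rule 5 (vowel merger): sivoslo → sivuslu
  rule 6 (vowel merger): sivuslu → sevuslu
  ⇒ Molenan sevuslu
Only 'sevuslu' matches the regular Molenan development of *giboslo.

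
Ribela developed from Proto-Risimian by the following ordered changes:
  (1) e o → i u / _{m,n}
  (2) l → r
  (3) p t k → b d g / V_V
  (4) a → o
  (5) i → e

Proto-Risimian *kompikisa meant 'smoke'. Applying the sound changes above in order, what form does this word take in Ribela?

kumpegeso

Ribela: start from *kompikisa.
  rule 1 (pre-nasal raising): kompikisa → kumpikisa
  rule 2: no change — kumpikisa
  rule 3 (intervocalic voicing): kumpikisa → kumpigisa
  rule 4 (vowel merger): kumpigisa → kumpigiso
  rule 5 (vowel merger): kumpigiso → kumpegeso
  ⇒ Ribela kumpegeso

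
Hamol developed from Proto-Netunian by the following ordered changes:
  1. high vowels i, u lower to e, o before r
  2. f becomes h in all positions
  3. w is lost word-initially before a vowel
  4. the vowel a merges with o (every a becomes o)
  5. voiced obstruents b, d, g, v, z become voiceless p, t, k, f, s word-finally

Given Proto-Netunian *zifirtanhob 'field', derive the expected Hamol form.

zihertonhop

Hamol: *zifirtanhob
  zifirtanhob → zifertanhob   [pre-rhotic lowering]
  zifertanhob → zihertanhob   [unconditioned shift]
  zihertanhob (rule 3 does not apply)
  zihertanhob → zihertonhob   [vowel merger]
  zihertonhob → zihertonhop   [final devoicing]
  giving Hamol zihertonhop.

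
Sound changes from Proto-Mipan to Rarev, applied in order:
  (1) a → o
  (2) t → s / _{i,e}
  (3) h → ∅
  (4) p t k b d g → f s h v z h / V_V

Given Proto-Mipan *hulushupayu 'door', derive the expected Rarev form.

ulusufoyu

Rarev: *hulushupayu
  hulushupayu → hulushupoyu   [vowel merger]
  hulushupoyu (rule 2 does not apply)
  hulushupoyu → ulusupoyu   [h-loss]
  ulusupoyu → ulusufoyu   [intervocalic lenition]
  giving Rarev ulusufoyu.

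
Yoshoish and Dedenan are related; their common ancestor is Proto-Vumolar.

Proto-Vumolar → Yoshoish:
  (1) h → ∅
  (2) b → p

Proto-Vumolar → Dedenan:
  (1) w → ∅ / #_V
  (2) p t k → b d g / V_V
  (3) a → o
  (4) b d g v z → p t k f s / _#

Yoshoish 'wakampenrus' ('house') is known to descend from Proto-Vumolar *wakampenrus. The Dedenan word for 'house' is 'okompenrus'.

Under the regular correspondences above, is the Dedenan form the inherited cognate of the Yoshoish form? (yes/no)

no

Derive the expected Dedenan reflex of *wakampenrus:
Dedenan: *wakampenrus
  wakampenrus → akampenrus   [glide loss]
  akampenrus → agampenrus   [intervocalic voicing]
  agampenrus → ogompenrus   [vowel merger]
  ogompenrus (rule 4 does not apply)
  giving Dedenan ogompenrus.
The regular Dedenan reflex would be 'ogompenrus', but the attested form is 'okompenrus'. The correspondence is irregular, so they are not cognates (the Dedenan form has a different source).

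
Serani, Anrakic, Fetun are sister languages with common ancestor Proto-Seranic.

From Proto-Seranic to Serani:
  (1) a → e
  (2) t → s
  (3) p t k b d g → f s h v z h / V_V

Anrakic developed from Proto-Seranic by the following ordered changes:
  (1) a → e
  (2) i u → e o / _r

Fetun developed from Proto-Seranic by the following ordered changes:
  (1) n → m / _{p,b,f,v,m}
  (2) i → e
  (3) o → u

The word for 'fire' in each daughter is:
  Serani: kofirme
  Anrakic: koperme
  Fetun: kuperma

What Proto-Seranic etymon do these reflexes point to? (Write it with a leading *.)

*kopirma

Position 2: Serani has o, Anrakic has o, Fetun has u. Serani preserves o here (none of its changes turn any other segment into o), so the proto-segment is *o.
Position 4: Serani has i, Anrakic has e, Fetun has e. Serani preserves i here (none of its changes turn any other segment into i), so the proto-segment is *i.
This points to *kopirma. Verify forward in each daughter:
Serani: *kopirma
  kopirma → kopirme   [vowel merger]
  kopirme (rule 2 does not apply)
  kopirme → kofirme   [intervocalic lenition]
  giving Serani kofirme.
Anrakic: start from *kopirma.
  rule 1 (vowel merger): kopirma → kopirme
  rule 2 (pre-rhotic lowering): kopirme → koperme
  ⇒ Anrakic koperme
Fetun: start from *kopirma.
  rule 1: no change — kopirma
  rule 2 (vowel merger): kopirma → koperma
  rule 3 (vowel merger): koperma → kuperma
  ⇒ Fetun kuperma
Only *kopirma yields all of Serani kofirme, Anrakic koperme, Fetun kuperma.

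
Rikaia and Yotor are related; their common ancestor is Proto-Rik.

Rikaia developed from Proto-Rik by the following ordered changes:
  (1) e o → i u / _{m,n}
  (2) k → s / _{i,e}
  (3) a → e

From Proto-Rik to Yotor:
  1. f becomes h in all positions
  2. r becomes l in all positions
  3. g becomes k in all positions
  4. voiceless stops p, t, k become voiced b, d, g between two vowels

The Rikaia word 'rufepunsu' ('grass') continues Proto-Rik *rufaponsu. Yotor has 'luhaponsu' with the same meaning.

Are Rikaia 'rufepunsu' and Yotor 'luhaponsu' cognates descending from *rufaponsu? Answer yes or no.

no

Derive the expected Yotor reflex of *rufaponsu:
Yotor: *rufaponsu
  rufaponsu → ruhaponsu   [unconditioned shift]
  ruhaponsu → luhaponsu   [unconditioned shift]
  luhaponsu (rule 3 does not apply)
  luhaponsu → luhabonsu   [intervocalic voicing]
  giving Yotor luhabonsu.
The regular Yotor reflex would be 'luhabonsu', but the attested form is 'luhaponsu'. The correspondence is irregular, so they are not cognates (the Yotor form has a different source).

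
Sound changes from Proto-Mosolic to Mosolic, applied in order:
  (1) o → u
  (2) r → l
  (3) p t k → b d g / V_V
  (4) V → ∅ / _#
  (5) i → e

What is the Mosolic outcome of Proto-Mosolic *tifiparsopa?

tefebalsub

Mosolic: start from *tifiparsopa.
  rule 1 (vowel merger): tifiparsopa → tifiparsupa
  rule 2 (unconditioned shift): tifiparsupa → tifipalsupa
  rule 3 (intervocalic voicing): tifipalsupa → tifibalsuba
  rule 4 (apocope): tifibalsuba → tifibalsub
  rule 5 (vowel merger): tifibalsub → tefebalsub
  ⇒ Mosolic tefebalsub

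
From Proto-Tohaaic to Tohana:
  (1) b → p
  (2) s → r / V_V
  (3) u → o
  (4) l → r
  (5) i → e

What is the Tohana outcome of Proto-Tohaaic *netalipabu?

netarepapo

Tohana: start from *netalipabu.
  rule 1 (unconditioned shift): netalipabu → netalipapu
  rule 2: no change — netalipapu
  rule 3 (vowel merger): netalipapu → netalipapo
  rule 4 (unconditioned shift): netalipapo → netaripapo
  rule 5 (vowel merger): netaripapo → netarepapo
  ⇒ Tohana netarepapo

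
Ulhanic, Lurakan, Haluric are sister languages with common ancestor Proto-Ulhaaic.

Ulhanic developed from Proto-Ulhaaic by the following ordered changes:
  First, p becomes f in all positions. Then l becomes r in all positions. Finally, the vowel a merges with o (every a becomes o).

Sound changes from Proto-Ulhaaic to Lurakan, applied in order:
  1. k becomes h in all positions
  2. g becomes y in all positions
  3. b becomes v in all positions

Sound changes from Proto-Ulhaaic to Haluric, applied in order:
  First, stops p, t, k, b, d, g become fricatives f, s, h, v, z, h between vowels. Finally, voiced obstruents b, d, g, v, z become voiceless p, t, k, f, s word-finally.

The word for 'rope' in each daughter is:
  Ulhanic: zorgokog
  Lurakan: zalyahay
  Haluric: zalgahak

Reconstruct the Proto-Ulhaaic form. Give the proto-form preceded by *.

*zalgakag

Position 4: Ulhanic has g, Lurakan has y, Haluric has g. Ulhanic preserves g here (none of its changes turn any other segment into g), so the proto-segment is *g.
Position 6: Ulhanic has k, Lurakan has h, Haluric has h. Ulhanic preserves k here (none of its changes turn any other segment into k), so the proto-segment is *k.
Position 3: Ulhanic has r, Lurakan has l, Haluric has l. Lurakan preserves l here (none of its changes turn any other segment into l), so the proto-segment is *l.
This points to *zalgakag. Verify forward in each daughter:
Ulhanic: *zalgakag
  zalgakag (rule 1 does not apply)
  zalgakag → zargakag   [unconditioned shift]
  zargakag → zorgokog   [vowel merger]
  giving Ulhanic zorgokog.
Lurakan: *zalgakag
  zalgakag → zalgahag   [unconditioned shift]
  zalgahag → zalyahay   [unconditioned shift]
  zalyahay (rule 3 does not apply)
  giving Lurakan zalyahay.
Haluric: *zalgakag
  zalgakag → zalgahag   [intervocalic lenition]
  zalgahag → zalgahak   [final devoicing]
  giving Haluric zalgahak.
No other proto-form is consistent with every reflex, so the reconstruction is *zalgakag.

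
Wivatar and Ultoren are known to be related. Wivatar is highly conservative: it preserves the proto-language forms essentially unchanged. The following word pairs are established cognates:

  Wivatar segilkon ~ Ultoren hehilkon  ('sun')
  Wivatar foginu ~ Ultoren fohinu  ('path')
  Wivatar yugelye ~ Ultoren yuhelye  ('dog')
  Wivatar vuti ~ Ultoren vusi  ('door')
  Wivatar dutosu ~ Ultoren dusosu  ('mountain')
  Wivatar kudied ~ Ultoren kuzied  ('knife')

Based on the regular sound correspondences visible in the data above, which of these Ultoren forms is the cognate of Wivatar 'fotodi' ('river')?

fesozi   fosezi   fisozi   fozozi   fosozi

dutosu ~ dusosu — Wivatar t corresponds to Ultoren s between vowels (before a back vowel).
kudied ~ kuzied — Wivatar d corresponds to Ultoren z between vowels (before a front vowel).
Applying these to Wivatar 'fotodi':
  fotodi → fosodi   (t→s between vowels (before a back vowel))
  fosodi → fosozi   (d→z between vowels (before a front vowel))
So the Ultoren cognate is 'fosozi'.

fosozi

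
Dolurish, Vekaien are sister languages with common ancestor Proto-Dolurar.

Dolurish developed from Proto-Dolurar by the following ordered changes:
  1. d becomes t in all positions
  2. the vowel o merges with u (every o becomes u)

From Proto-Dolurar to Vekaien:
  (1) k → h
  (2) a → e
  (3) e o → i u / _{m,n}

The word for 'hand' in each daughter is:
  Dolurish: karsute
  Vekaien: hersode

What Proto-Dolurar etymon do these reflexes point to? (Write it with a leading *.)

Position 1: Dolurish has k, Vekaien has h. Dolurish preserves k here (none of its changes turn any other segment into k), so the proto-segment is *k.
Position 2: Dolurish has a, Vekaien has e. Dolurish preserves a here (none of its changes turn any other segment into a), so the proto-segment is *a.
Continuing position by position gives *karsode; check it forward:
Dolurish: *karsode > karsote > karsute  (by unconditioned shift, vowel merger)
Vekaien: *karsode
  karsode → harsode   [unconditioned shift]
  harsode → hersode   [vowel merger]
  hersode (rule 3 does not apply)
  giving Vekaien hersode.
Only *karsode yields all of Dolurish karsute, Vekaien hersode.

*karsode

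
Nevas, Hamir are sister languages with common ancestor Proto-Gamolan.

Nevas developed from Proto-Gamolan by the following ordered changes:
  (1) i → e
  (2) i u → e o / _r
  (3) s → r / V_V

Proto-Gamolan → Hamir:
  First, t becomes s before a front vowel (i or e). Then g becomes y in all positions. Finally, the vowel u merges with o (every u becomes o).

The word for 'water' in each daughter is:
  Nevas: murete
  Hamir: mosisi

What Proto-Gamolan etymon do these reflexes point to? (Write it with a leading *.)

*musiti

Position 2: Nevas has u, Hamir has o. Nevas preserves u here (none of its changes turn any other segment into u), so the proto-segment is *u.
Position 5: Nevas has t, Hamir has s. Nevas preserves t here (none of its changes turn any other segment into t), so the proto-segment is *t.
Position 6: Nevas has e, Hamir has i. Hamir preserves i here (none of its changes turn any other segment into i), so the proto-segment is *i.
Verify the candidate proto-form against each daughter:
Nevas: *musiti
  musiti → musete   [vowel merger]
  musete (rule 2 does not apply)
  musete → murete   [rhotacism]
  giving Nevas murete.
Hamir: start from *musiti.
  rule 1 (palatalisation): musiti → musisi
  rule 2: no change — musisi
  rule 3 (vowel merger): musisi → mosisi
  ⇒ Hamir mosisi
*musiti is the unique common source.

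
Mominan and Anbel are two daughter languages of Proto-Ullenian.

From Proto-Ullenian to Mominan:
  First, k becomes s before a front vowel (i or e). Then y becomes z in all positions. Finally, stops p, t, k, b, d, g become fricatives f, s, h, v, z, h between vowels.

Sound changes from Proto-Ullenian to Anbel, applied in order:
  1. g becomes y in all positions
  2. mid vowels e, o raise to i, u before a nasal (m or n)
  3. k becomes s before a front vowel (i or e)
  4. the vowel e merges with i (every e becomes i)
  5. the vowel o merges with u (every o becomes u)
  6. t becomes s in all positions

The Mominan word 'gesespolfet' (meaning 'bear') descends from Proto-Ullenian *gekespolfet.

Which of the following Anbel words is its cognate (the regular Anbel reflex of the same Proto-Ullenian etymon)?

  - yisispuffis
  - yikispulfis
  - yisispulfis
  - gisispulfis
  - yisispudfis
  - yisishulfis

yisispulfis

Anbel: start from *gekespolfet.
  rule 1 (unconditioned shift): gekespolfet → yekespolfet
  rule 2: no change — yekespolfet
  rule 3 (palatalisation): yekespolfet → yesespolfet
  rule 4 (vowel merger): yesespolfet → yisispolfit
  rule 5 (vowel merger): yisispolfit → yisispulfit
  rule 6 (unconditioned shift): yisispulfit → yisispulfis
  ⇒ Anbel yisispulfis
The other candidates each miss or misapply at least one Anbel change.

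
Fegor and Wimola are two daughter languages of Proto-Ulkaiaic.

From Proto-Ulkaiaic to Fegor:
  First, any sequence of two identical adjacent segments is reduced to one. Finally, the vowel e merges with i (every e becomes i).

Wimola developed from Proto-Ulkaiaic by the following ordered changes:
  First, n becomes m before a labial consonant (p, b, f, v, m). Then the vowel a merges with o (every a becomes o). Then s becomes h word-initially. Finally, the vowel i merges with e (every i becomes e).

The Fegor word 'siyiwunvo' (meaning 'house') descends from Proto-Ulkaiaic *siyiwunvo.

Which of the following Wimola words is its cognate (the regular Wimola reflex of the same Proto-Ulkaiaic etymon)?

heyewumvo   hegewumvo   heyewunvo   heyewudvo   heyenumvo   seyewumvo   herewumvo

heyewumvo

Wimola: *siyiwunvo
  siyiwunvo → siyiwumvo   [nasal place assimilation]
  siyiwumvo (rule 2 does not apply)
  siyiwumvo → hiyiwumvo   [debuccalisation]
  hiyiwumvo → heyewumvo   [vowel merger]
  giving Wimola heyewumvo.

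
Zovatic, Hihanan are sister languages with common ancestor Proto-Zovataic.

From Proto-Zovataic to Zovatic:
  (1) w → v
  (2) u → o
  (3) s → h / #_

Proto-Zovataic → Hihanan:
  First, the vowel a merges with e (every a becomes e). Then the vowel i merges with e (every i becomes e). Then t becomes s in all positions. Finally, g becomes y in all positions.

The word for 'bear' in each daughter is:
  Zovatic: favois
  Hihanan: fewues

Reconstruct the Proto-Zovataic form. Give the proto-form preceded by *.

*fawuis

Position 3: Zovatic has v, Hihanan has w. Hihanan preserves w here (none of its changes turn any other segment into w), so the proto-segment is *w.
Position 5: Zovatic has i, Hihanan has e. Zovatic preserves i here (none of its changes turn any other segment into i), so the proto-segment is *i.
Continuing position by position gives *fawuis; check it forward:
Zovatic: *fawuis
  fawuis → favuis   [unconditioned shift]
  favuis → favois   [vowel merger]
  favois (rule 3 does not apply)
  giving Zovatic favois.
Hihanan: start from *fawuis.
  rule 1 (vowel merger): fawuis → fewuis
  rule 2 (vowel merger): fewuis → fewues
  rule 3: no change — fewues
  rule 4: no change — fewues
  ⇒ Hihanan fewues
*fawuis is the unique common source.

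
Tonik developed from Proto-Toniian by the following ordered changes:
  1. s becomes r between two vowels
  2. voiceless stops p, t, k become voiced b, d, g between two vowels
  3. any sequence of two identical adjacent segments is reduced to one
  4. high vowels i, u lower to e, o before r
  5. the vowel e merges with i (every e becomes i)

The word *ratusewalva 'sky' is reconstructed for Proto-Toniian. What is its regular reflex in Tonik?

Tonik: *ratusewalva > raturewalva > radurewalva > radorewalva > radoriwalva  (by rhotacism, intervocalic voicing, pre-rhotic lowering, vowel merger)

radoriwalva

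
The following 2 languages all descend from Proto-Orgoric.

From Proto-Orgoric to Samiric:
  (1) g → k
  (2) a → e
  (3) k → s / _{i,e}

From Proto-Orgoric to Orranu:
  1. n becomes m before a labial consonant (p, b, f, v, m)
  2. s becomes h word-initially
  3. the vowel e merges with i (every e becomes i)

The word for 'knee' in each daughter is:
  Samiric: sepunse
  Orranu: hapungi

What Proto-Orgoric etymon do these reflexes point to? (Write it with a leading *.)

Position 7: Samiric has e, Orranu has i. Taking the neighbouring segments as reconstructed: Samiric e could go back to *a or *e; Orranu i could go back to *e or *i — the one source consistent with every daughter is *e.
Position 1: Samiric has s, Orranu has h. Taking the neighbouring segments as reconstructed: Samiric s could go back to *k or *g or *s; Orranu h could go back to *s or *h — the one source consistent with every daughter is *s.
This points to *sapunge. Verify forward in each daughter:
Samiric: *sapunge
  sapunge → sapunke   [unconditioned shift]
  sapunke → sepunke   [vowel merger]
  sepunke → sepunse   [palatalisation]
  giving Samiric sepunse.
Orranu: *sapunge > hapunge > hapungi  (by debuccalisation, vowel merger)
No other proto-form is consistent with every reflex, so the reconstruction is *sapunge.

*sapunge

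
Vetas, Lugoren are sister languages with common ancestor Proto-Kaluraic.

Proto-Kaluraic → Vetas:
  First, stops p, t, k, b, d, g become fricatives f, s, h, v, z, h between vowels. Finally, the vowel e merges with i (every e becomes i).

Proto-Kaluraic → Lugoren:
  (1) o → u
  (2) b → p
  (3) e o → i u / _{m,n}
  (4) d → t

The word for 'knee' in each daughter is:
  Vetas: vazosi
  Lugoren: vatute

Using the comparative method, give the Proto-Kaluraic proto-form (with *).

Position 6: Vetas has i, Lugoren has e. Lugoren preserves e here (none of its changes turn any other segment into e), so the proto-segment is *e.
Position 5: Vetas has s, Lugoren has t. Taking the neighbouring segments as reconstructed: Vetas s could go back to *t or *s; Lugoren t could go back to *t or *d — the one source consistent with every daughter is *t.
Verify the candidate proto-form against each daughter:
Vetas: start from *vadote.
  rule 1 (intervocalic lenition): vadote → vazose
  rule 2 (vowel merger): vazose → vazosi
  ⇒ Vetas vazosi
Lugoren: *vadote > vadute > vatute  (by vowel merger, unconditioned shift)
*vadote is the unique common source.

*vadote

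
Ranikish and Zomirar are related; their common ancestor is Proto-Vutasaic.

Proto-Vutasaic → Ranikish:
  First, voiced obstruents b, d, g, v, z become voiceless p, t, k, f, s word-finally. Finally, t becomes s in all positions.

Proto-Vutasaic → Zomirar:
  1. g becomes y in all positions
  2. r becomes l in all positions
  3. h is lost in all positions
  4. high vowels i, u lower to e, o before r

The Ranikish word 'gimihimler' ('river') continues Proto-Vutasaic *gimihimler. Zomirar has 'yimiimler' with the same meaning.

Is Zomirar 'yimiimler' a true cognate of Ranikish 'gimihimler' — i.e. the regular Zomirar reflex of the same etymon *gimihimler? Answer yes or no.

Derive the expected Zomirar reflex of *gimihimler:
Zomirar: *gimihimler
  gimihimler → yimihimler   [unconditioned shift]
  yimihimler → yimihimlel   [unconditioned shift]
  yimihimlel → yimiimlel   [h-loss]
  yimiimlel (rule 4 does not apply)
  giving Zomirar yimiimlel.
The regular Zomirar reflex would be 'yimiimlel', but the attested form is 'yimiimler'. The correspondence is irregular, so they are not cognates (the Zomirar form has a different source).

no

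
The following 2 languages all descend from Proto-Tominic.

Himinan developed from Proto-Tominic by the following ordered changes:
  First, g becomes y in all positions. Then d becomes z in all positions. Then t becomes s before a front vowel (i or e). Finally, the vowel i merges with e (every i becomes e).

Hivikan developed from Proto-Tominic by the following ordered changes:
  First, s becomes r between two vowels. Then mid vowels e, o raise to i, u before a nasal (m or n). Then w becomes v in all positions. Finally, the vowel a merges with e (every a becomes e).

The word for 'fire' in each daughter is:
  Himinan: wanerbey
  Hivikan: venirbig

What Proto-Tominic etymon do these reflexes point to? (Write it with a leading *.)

*wanirbig

Position 1: Himinan has w, Hivikan has v. Himinan preserves w here (none of its changes turn any other segment into w), so the proto-segment is *w.
Position 2: Himinan has a, Hivikan has e. Himinan preserves a here (none of its changes turn any other segment into a), so the proto-segment is *a.
Verify the candidate proto-form against each daughter:
Himinan: *wanirbig
  wanirbig → wanirbiy   [unconditioned shift]
  wanirbiy (rule 2 does not apply)
  wanirbiy (rule 3 does not apply)
  wanirbiy → wanerbey   [vowel merger]
  giving Himinan wanerbey.
Hivikan: *wanirbig
  wanirbig (rule 1 does not apply)
  wanirbig (rule 2 does not apply)
  wanirbig → vanirbig   [unconditioned shift]
  vanirbig → venirbig   [vowel merger]
  giving Hivikan venirbig.
No other proto-form is consistent with every reflex, so the reconstruction is *wanirbig.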